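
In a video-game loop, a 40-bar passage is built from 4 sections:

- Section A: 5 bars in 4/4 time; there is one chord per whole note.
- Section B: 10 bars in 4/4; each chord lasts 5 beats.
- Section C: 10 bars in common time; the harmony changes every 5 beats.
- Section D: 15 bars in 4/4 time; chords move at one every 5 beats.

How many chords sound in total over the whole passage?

33 chords

A: 5·4 = 20 beats, 20/4 = 5 chords.
B: 10·4 = 40 beats, 40/5 = 8 chords.
C: 10·4 = 40 beats, 40/5 = 8 chords.
D: 15·4 = 60 beats, 60/5 = 12 chords.
Total: 5 + 8 + 8 + 12 = 33.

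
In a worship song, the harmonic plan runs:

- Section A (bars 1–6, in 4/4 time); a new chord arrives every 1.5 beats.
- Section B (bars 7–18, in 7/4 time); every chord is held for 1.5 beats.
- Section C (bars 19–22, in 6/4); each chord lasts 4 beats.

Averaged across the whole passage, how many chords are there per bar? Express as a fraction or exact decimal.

39/11 chords per bar

A: 6 × 4 = 24 beats ÷ 1.5 = 16 chords.
B: 12 × 7 = 84 beats ÷ 1.5 = 56 chords.
C: 4 × 6 = 24 beats ÷ 4 = 6 chords.
Overall: 78 chords over 22 bars → 78/22 = 39/11 chords per bar.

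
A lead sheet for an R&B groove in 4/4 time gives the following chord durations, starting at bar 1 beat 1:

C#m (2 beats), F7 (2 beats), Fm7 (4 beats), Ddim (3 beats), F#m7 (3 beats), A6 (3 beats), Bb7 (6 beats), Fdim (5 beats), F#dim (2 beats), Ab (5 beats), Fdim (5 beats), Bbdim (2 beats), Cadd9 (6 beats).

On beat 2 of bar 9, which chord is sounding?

Beat 2 of bar 9 is beat (9−1)×4 + 2 = 34 overall.
Running totals: C#m ends at 2, F7 ends at 4, Fm7 ends at 8, Ddim ends at 11, F#m7 ends at 14, A6 ends at 17, Bb7 ends at 23, Fdim ends at 28, F#dim ends at 30, Ab ends at 35.
Beat 34 falls within Ab.

Ab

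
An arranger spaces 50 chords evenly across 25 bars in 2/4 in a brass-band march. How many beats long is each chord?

1 beat

25 bars × 2 beats/bar = 50 beats total.
50 beats ÷ 50 chords = 1 beats per chord.
(That is a quarter note.)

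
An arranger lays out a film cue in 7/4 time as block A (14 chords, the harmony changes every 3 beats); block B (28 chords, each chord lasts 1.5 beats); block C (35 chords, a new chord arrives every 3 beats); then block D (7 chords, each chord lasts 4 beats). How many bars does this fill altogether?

A: 14 × 3 = 42 beats = 6 bars.
B: 28 × 1.5 = 42 beats = 6 bars.
C: 35 × 3 = 105 beats = 15 bars.
D: 7 × 4 = 28 beats = 4 bars.
Total: 6 + 6 + 15 + 4 = 31 bars.

31 bars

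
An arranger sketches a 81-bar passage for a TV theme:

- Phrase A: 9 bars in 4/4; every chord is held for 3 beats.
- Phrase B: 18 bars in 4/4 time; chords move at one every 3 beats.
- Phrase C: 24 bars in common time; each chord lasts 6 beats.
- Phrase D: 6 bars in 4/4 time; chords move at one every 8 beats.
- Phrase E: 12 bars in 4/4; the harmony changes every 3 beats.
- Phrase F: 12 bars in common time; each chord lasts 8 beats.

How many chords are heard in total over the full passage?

A: 9 bars × 4 beats = 36 beats; 3 beats/chord → 12 chords.
B: 18 bars × 4 beats = 72 beats; 3 beats/chord → 24 chords.
C: 24 bars × 4 beats = 96 beats; 6 beats/chord → 16 chords.
D: 6 bars × 4 beats = 24 beats; 8 beats/chord → 3 chords.
E: 12 bars × 4 beats = 48 beats; 3 beats/chord → 16 chords.
F: 12 bars × 4 beats = 48 beats; 8 beats/chord → 6 chords.
Total: 12 + 24 + 16 + 3 + 16 + 6 = 77.

77 chords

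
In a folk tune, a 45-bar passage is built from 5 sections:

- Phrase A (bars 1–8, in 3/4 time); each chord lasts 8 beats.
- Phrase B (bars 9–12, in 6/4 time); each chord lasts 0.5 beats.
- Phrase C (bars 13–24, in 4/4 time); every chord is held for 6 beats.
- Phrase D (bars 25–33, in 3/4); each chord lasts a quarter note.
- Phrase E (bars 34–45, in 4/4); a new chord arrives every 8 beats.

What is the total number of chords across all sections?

A: 8·3 = 24 beats, 24/8 = 3 chords.
B: 4·6 = 24 beats, 24/0.5 = 48 chords.
C: 12·4 = 48 beats, 48/6 = 8 chords.
D: 9·3 = 27 beats, 27/1 = 27 chords.
E: 12·4 = 48 beats, 48/8 = 6 chords.
Total: 3 + 48 + 8 + 27 + 6 = 92.

92 chords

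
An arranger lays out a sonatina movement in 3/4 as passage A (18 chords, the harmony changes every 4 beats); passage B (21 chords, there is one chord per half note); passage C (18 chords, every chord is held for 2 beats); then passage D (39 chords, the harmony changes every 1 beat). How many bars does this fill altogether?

A: 18 × 4 = 72 beats = 24 bars.
B: 21 × 2 = 42 beats = 14 bars.
C: 18 × 2 = 36 beats = 12 bars.
D: 39 × 1 = 39 beats = 13 bars.
Total: 24 + 14 + 12 + 13 = 63 bars.

63 bars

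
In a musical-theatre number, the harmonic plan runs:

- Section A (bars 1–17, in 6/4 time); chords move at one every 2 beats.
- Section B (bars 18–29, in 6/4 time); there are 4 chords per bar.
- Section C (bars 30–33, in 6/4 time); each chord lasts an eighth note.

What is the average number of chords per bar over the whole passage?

49/11 chords per bar

A: 17 bars of 6 beats is 102 beats; at 2 beats each that's 51 chords.
B: 12 bars of 6 beats is 72 beats; at 1.5 beats each that's 48 chords.
C: 4 bars of 6 beats is 24 beats; at 0.5 beats each that's 48 chords.
Overall: 147 chords over 33 bars → 147/33 = 49/11 chords per bar.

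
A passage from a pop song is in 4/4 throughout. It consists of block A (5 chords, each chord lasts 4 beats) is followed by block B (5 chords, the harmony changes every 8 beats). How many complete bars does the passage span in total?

A: 5 × 4 = 20 beats = 5 bars.
B: 5 × 8 = 40 beats = 10 bars.
Total: 5 + 10 = 15 bars.

15 bars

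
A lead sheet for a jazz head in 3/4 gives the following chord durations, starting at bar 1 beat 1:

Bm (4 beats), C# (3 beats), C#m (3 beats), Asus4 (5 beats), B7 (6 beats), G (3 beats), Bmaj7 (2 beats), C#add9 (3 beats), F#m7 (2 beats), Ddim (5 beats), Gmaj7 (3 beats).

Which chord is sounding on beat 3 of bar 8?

G

Beat 3 of bar 8 is beat (8−1)×3 + 3 = 24 overall.
Running totals: Bm ends at 4, C# ends at 7, C#m ends at 10, Asus4 ends at 15, B7 ends at 21, G ends at 24.
Beat 24 falls within G.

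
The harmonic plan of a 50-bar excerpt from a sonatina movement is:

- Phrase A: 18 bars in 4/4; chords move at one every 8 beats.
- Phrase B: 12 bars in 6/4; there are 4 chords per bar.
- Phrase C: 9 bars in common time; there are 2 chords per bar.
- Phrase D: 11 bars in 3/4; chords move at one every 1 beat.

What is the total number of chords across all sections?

A has 72 beats and chords last 8 each, so 9 chords.
B has 72 beats and chords last 1.5 each, so 48 chords.
C has 36 beats and chords last 2 each, so 18 chords.
D has 33 beats and chords last 1 each, so 33 chords.
Total: 9 + 48 + 18 + 33 = 108.

108 chords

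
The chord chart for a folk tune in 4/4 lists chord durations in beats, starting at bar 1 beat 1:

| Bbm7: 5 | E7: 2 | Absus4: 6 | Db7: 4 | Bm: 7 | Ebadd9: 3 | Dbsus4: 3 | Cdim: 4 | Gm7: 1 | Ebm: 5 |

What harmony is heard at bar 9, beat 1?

Beat 1 of bar 9 is beat (9−1)×4 + 1 = 33 overall.
Running totals: Bbm7 ends at 5, E7 ends at 7, Absus4 ends at 13, Db7 ends at 17, Bm ends at 24, Ebadd9 ends at 27, Dbsus4 ends at 30, Cdim ends at 34.
Beat 33 falls within Cdim.

Cdim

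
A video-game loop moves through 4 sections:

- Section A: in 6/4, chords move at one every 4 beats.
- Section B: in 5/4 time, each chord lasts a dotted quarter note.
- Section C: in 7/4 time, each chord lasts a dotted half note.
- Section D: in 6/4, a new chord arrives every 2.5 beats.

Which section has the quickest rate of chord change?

A: 6/4 = 1.5 chords/bar.
B: 5/1.5 = 10/3 chords/bar.
C: 7/3 = 7/3 chords/bar.
D: 6/2.5 = 2.4 chords/bar.
Fastest is B at 10/3 chords/bar.

Section B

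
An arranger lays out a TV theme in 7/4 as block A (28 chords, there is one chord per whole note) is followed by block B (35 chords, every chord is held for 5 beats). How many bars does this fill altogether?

A: 28 × 4 = 112 beats = 16 bars.
B: 35 × 5 = 175 beats = 25 bars.
Total: 16 + 25 = 41 bars.

41 bars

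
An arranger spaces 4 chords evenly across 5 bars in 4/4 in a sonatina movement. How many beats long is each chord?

5 beats

5 bars × 4 beats/bar = 20 beats total.
20 beats ÷ 4 chords = 5 beats per chord.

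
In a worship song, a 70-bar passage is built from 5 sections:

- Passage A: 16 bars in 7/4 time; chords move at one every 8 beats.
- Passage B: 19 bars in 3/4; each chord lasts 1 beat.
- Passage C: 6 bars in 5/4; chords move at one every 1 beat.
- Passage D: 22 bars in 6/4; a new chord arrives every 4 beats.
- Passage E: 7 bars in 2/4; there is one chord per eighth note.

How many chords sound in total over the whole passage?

162 chords

A: 16 bars × 7 beats = 112 beats; 8 beats/chord → 14 chords.
B: 19 bars × 3 beats = 57 beats; 1 beat/chord → 57 chords.
C: 6 bars × 5 beats = 30 beats; 1 beat/chord → 30 chords.
D: 22 bars × 6 beats = 132 beats; 4 beats/chord → 33 chords.
E: 7 bars × 2 beats = 14 beats; 0.5 beats/chord → 28 chords.
Total: 14 + 57 + 30 + 33 + 28 = 162.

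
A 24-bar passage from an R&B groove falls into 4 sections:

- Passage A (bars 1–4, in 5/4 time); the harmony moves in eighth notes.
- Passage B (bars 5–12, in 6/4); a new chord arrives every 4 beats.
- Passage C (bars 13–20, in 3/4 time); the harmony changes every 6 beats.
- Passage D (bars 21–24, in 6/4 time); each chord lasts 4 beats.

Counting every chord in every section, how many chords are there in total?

62 chords

A has 20 beats and chords last 0.5 each, so 40 chords.
B has 48 beats and chords last 4 each, so 12 chords.
C has 24 beats and chords last 6 each, so 4 chords.
D has 24 beats and chords last 4 each, so 6 chords.
Total: 40 + 12 + 4 + 6 = 62.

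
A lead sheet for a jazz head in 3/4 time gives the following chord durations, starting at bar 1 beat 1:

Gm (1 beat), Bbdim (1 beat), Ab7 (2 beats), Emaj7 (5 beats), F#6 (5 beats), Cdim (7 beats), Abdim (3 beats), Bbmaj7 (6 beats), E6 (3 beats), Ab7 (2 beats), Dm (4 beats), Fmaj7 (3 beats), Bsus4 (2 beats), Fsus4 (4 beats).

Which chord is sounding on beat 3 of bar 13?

Dm

Beat 3 of bar 13 is beat (13−1)×3 + 3 = 39 overall.
Running totals: Gm ends at 1, Bbdim ends at 2, Ab7 ends at 4, Emaj7 ends at 9, F#6 ends at 14, Cdim ends at 21, Abdim ends at 24, Bbmaj7 ends at 30, E6 ends at 33, Ab7 ends at 35, Dm ends at 39.
Beat 39 falls within Dm.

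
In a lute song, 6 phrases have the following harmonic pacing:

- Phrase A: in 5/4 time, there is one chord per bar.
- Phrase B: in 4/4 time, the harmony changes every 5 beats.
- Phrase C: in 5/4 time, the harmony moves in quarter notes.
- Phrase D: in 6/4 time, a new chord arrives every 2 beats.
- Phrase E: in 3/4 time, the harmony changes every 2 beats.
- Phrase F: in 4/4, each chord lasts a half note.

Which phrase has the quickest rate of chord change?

Phrase C

A: 5 beats/bar ÷ 5 beats/chord = 1 chord/bar.
B: 4 beats/bar ÷ 5 beats/chord = 0.8 chords/bar.
C: 5 beats/bar ÷ 1 beat/chord = 5 chords/bar.
D: 6 beats/bar ÷ 2 beats/chord = 3 chords/bar.
E: 3 beats/bar ÷ 2 beats/chord = 1.5 chords/bar.
F: 4 beats/bar ÷ 2 beats/chord = 2 chords/bar.
Fastest is C at 5 chords/bar.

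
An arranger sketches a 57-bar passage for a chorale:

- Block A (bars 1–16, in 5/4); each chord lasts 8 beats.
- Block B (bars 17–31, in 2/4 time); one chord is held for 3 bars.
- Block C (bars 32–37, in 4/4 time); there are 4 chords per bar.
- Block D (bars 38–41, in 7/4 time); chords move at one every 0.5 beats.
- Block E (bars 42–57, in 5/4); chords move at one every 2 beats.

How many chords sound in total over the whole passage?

135 chords

A: 16·5 = 80 beats, 80/8 = 10 chords.
B: 15·2 = 30 beats, 30/6 = 5 chords.
C: 6·4 = 24 beats, 24/1 = 24 chords.
D: 4·7 = 28 beats, 28/0.5 = 56 chords.
E: 16·5 = 80 beats, 80/2 = 40 chords.
Total: 10 + 5 + 24 + 56 + 40 = 135.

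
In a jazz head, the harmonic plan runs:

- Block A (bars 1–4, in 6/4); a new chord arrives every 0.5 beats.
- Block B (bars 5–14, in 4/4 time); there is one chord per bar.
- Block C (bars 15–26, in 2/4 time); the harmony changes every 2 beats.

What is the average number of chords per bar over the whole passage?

A: 4 × 6 = 24 beats ÷ 0.5 = 48 chords.
B: 10 × 4 = 40 beats ÷ 4 = 10 chords.
C: 12 × 2 = 24 beats ÷ 2 = 12 chords.
Overall: 70 chords over 26 bars → 70/26 = 35/13 chords per bar.

35/13 chords per bar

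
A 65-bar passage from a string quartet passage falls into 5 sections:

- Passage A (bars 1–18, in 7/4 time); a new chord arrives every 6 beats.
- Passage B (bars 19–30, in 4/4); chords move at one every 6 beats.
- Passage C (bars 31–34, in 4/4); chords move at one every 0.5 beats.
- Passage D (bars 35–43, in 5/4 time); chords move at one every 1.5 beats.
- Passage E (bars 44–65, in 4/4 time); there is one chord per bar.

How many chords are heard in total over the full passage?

A: 18·7 = 126 beats, 126/6 = 21 chords.
B: 12·4 = 48 beats, 48/6 = 8 chords.
C: 4·4 = 16 beats, 16/0.5 = 32 chords.
D: 9·5 = 45 beats, 45/1.5 = 30 chords.
E: 22·4 = 88 beats, 88/4 = 22 chords.
Total: 21 + 8 + 32 + 30 + 22 = 113.

113 chords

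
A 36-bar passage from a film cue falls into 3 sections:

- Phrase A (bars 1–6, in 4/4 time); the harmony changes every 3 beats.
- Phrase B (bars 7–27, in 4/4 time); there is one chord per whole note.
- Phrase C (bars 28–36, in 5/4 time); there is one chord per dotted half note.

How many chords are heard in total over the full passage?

A: 6·4 = 24 beats, 24/3 = 8 chords.
B: 21·4 = 84 beats, 84/4 = 21 chords.
C: 9·5 = 45 beats, 45/3 = 15 chords.
Total: 8 + 21 + 15 = 44.

44 chords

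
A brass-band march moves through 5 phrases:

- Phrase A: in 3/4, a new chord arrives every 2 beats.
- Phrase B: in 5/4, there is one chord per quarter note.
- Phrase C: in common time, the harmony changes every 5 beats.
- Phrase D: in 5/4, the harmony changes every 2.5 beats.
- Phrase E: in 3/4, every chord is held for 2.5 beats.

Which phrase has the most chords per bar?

A: 3/2 = 1.5 chords/bar.
B: 5/1 = 5 chords/bar.
C: 4/5 = 0.8 chords/bar.
D: 5/2.5 = 2 chords/bar.
E: 3/2.5 = 1.2 chords/bar.
Fastest is B at 5 chords/bar.

Phrase B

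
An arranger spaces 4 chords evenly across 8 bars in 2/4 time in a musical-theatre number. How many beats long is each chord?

4 beats

8 bars × 2 beats/bar = 16 beats total.
16 beats ÷ 4 chords = 4 beats per chord.
(That is a whole note.)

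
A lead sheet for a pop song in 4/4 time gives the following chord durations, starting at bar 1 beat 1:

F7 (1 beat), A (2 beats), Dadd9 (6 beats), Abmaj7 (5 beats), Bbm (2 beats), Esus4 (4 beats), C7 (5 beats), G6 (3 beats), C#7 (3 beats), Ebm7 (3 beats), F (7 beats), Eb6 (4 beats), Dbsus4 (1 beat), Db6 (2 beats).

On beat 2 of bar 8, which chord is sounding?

C#7

Beat 2 of bar 8 is beat (8−1)×4 + 2 = 30 overall.
Running totals: F7 ends at 1, A ends at 3, Dadd9 ends at 9, Abmaj7 ends at 14, Bbm ends at 16, Esus4 ends at 20, C7 ends at 25, G6 ends at 28, C#7 ends at 31.
Beat 30 falls within C#7.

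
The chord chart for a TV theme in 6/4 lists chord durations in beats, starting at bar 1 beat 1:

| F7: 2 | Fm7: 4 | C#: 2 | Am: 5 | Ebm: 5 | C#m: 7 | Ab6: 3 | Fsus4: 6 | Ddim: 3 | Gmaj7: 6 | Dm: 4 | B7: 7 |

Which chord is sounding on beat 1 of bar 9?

B7

Beat 1 of bar 9 is beat (9−1)×6 + 1 = 49 overall.
Running totals: F7 ends at 2, Fm7 ends at 6, C# ends at 8, Am ends at 13, Ebm ends at 18, C#m ends at 25, Ab6 ends at 28, Fsus4 ends at 34, Ddim ends at 37, Gmaj7 ends at 43, Dm ends at 47, B7 ends at 54.
Beat 49 falls within B7.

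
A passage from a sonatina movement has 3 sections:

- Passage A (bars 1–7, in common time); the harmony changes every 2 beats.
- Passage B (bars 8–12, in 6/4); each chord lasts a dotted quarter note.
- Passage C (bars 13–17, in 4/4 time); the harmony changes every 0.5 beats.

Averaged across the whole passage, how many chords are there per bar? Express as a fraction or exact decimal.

74/17 chords per bar

A: 7 bars of 4 beats is 28 beats; at 2 beats each that's 14 chords.
B: 5 bars of 6 beats is 30 beats; at 1.5 beats each that's 20 chords.
C: 5 bars of 4 beats is 20 beats; at 0.5 beats each that's 40 chords.
Overall: 74 chords over 17 bars → 74/17 = 74/17 chords per bar.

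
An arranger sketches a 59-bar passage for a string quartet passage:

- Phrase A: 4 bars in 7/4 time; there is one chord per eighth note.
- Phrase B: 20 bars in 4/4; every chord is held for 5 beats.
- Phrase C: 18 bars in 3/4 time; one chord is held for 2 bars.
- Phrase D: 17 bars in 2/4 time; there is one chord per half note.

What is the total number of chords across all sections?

98 chords

A: 4·7 = 28 beats, 28/0.5 = 56 chords.
B: 20·4 = 80 beats, 80/5 = 16 chords.
C: 18·3 = 54 beats, 54/6 = 9 chords.
D: 17·2 = 34 beats, 34/2 = 17 chords.
Total: 56 + 16 + 9 + 17 = 98.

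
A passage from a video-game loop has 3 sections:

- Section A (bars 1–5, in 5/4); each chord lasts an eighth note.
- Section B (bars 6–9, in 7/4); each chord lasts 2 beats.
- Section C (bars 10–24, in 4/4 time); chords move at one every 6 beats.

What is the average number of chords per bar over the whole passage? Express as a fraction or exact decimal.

37/12 chords per bar

A: 5 bars of 5 beats is 25 beats; at 0.5 beats each that's 50 chords.
B: 4 bars of 7 beats is 28 beats; at 2 beats each that's 14 chords.
C: 15 bars of 4 beats is 60 beats; at 6 beats each that's 10 chords.
Overall: 74 chords over 24 bars → 74/24 = 37/12 chords per bar.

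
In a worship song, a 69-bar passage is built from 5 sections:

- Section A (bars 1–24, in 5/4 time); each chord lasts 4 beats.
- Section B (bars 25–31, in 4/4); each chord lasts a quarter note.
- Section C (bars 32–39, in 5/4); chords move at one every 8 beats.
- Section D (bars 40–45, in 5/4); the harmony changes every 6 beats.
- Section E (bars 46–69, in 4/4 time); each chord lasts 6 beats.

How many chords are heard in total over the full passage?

A has 120 beats and chords last 4 each, so 30 chords.
B has 28 beats and chords last 1 each, so 28 chords.
C has 40 beats and chords last 8 each, so 5 chords.
D has 30 beats and chords last 6 each, so 5 chords.
E has 96 beats and chords last 6 each, so 16 chords.
Total: 30 + 28 + 5 + 5 + 16 = 84.

84 chords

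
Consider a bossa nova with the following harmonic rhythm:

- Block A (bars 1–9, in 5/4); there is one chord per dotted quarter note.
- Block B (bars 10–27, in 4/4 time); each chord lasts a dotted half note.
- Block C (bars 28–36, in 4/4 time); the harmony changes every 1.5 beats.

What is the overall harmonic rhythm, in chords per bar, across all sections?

13/6 chords per bar

A: 9 × 5 = 45 beats ÷ 1.5 = 30 chords.
B: 18 × 4 = 72 beats ÷ 3 = 24 chords.
C: 9 × 4 = 36 beats ÷ 1.5 = 24 chords.
Overall: 78 chords over 36 bars → 78/36 = 13/6 chords per bar.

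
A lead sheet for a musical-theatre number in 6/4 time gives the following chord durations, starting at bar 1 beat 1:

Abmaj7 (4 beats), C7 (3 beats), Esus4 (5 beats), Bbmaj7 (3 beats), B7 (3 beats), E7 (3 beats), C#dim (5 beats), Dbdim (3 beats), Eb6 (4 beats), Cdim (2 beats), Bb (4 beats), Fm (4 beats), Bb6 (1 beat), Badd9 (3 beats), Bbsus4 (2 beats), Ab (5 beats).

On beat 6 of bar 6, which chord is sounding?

Beat 6 of bar 6 is beat (6−1)×6 + 6 = 36 overall.
Running totals: Abmaj7 ends at 4, C7 ends at 7, Esus4 ends at 12, Bbmaj7 ends at 15, B7 ends at 18, E7 ends at 21, C#dim ends at 26, Dbdim ends at 29, Eb6 ends at 33, Cdim ends at 35, Bb ends at 39.
Beat 36 falls within Bb.

Bb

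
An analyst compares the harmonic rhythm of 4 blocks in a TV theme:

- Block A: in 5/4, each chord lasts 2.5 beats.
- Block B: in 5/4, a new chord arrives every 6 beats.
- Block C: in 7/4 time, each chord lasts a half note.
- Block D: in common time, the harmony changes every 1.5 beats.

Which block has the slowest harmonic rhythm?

A: 5/2.5 = 2 chords/bar.
B: 5/6 = 5/6 chords/bar.
C: 7/2 = 3.5 chords/bar.
D: 4/1.5 = 8/3 chords/bar.
Slowest is B at 5/6 chords/bar.

Block B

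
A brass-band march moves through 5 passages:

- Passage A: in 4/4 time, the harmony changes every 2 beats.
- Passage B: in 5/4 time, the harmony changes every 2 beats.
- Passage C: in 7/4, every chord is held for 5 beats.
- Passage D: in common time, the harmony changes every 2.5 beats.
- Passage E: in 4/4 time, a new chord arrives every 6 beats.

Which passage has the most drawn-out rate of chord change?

A: each chord is 2 beats in 4/4, so 2 per bar.
B: each chord is 2 beats in 5/4, so 2.5 per bar.
C: each chord is 5 beats in 7/4, so 1.4 per bar.
D: each chord is 2.5 beats in 4/4, so 1.6 per bar.
E: each chord is 6 beats in 4/4, so 2/3 per bar.
Slowest is E at 2/3 chords/bar.

Passage E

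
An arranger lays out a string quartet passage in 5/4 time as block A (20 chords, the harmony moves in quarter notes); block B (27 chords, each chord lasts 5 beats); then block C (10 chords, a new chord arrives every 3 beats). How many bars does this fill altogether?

A: 20 × 1 = 20 beats = 4 bars.
B: 27 × 5 = 135 beats = 27 bars.
C: 10 × 3 = 30 beats = 6 bars.
Total: 4 + 27 + 6 = 37 bars.

37 bars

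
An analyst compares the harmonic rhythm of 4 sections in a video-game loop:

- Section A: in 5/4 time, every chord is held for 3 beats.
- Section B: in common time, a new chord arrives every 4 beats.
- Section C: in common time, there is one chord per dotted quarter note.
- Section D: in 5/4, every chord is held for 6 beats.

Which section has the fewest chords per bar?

A: each chord is 3 beats in 5/4, so 5/3 per bar.
B: each chord is 4 beats in 4/4, so 1 per bar.
C: each chord is 1.5 beats in 4/4, so 8/3 per bar.
D: each chord is 6 beats in 5/4, so 5/6 per bar.
Slowest is D at 5/6 chords/bar.

Section D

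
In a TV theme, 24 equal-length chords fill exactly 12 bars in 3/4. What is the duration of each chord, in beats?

12 bars × 3 beats/bar = 36 beats total.
36 beats ÷ 24 chords = 1.5 beats per chord.
(That is a dotted quarter note.)

1.5 beats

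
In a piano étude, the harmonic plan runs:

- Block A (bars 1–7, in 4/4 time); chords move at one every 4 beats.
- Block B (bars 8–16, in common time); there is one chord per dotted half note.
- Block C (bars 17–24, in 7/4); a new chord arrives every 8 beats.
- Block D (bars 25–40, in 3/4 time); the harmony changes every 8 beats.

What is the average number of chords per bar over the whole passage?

0.8 chords per bar

A: 7 × 4 = 28 beats ÷ 4 = 7 chords.
B: 9 × 4 = 36 beats ÷ 3 = 12 chords.
C: 8 × 7 = 56 beats ÷ 8 = 7 chords.
D: 16 × 3 = 48 beats ÷ 8 = 6 chords.
Overall: 32 chords over 40 bars → 32/40 = 0.8 chords per bar.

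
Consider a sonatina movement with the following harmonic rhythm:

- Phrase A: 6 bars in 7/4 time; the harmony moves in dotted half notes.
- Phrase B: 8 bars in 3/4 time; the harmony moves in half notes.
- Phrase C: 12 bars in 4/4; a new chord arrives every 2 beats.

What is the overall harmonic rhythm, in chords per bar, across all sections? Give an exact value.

25/13 chords per bar

A: 6 × 7 = 42 beats ÷ 3 = 14 chords.
B: 8 × 3 = 24 beats ÷ 2 = 12 chords.
C: 12 × 4 = 48 beats ÷ 2 = 24 chords.
Overall: 50 chords over 26 bars → 50/26 = 25/13 chords per bar.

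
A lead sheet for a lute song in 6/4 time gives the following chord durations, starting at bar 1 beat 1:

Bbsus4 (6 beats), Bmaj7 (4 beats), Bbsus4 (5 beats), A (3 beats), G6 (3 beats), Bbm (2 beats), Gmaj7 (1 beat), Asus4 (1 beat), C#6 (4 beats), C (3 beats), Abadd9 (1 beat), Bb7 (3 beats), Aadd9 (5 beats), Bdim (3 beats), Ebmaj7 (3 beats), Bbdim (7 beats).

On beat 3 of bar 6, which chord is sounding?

Abadd9

Beat 3 of bar 6 is beat (6−1)×6 + 3 = 33 overall.
Running totals: Bbsus4 ends at 6, Bmaj7 ends at 10, Bbsus4 ends at 15, A ends at 18, G6 ends at 21, Bbm ends at 23, Gmaj7 ends at 24, Asus4 ends at 25, C#6 ends at 29, C ends at 32, Abadd9 ends at 33.
Beat 33 falls within Abadd9.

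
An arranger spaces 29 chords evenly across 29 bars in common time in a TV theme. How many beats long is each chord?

29 bars × 4 beats/bar = 116 beats total.
116 beats ÷ 29 chords = 4 beats per chord.
(That is a whole note.)

4 beats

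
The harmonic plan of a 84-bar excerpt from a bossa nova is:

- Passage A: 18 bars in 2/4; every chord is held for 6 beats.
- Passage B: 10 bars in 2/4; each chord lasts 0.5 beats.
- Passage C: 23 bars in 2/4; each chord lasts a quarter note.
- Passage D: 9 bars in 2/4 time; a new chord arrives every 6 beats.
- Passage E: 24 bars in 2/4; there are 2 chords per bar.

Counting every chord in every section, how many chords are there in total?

143 chords

A has 36 beats and chords last 6 each, so 6 chords.
B has 20 beats and chords last 0.5 each, so 40 chords.
C has 46 beats and chords last 1 each, so 46 chords.
D has 18 beats and chords last 6 each, so 3 chords.
E has 48 beats and chords last 1 each, so 48 chords.
Total: 6 + 40 + 46 + 3 + 48 = 143.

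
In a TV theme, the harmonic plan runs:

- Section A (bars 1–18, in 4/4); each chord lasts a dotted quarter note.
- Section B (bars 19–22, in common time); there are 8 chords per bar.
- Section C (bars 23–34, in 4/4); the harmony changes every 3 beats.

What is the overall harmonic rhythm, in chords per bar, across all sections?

A: 18 × 4 = 72 beats ÷ 1.5 = 48 chords.
B: 4 × 4 = 16 beats ÷ 0.5 = 32 chords.
C: 12 × 4 = 48 beats ÷ 3 = 16 chords.
Overall: 96 chords over 34 bars → 96/34 = 48/17 chords per bar.

48/17 chords per bar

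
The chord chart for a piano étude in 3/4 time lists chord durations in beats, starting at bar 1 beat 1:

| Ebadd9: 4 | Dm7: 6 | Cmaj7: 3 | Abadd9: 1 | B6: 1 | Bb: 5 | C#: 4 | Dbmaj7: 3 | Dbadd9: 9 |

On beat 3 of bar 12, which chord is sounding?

Dbadd9

Beat 3 of bar 12 is beat (12−1)×3 + 3 = 36 overall.
Running totals: Ebadd9 ends at 4, Dm7 ends at 10, Cmaj7 ends at 13, Abadd9 ends at 14, B6 ends at 15, Bb ends at 20, C# ends at 24, Dbmaj7 ends at 27, Dbadd9 ends at 36.
Beat 36 falls within Dbadd9.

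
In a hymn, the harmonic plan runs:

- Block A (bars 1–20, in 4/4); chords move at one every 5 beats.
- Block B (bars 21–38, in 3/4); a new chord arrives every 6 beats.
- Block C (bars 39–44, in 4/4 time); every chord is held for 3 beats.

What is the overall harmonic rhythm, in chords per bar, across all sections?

A: 20 bars of 4 beats is 80 beats; at 5 beats each that's 16 chords.
B: 18 bars of 3 beats is 54 beats; at 6 beats each that's 9 chords.
C: 6 bars of 4 beats is 24 beats; at 3 beats each that's 8 chords.
Overall: 33 chords over 44 bars → 33/44 = 0.75 chords per bar.

0.75 chords per bar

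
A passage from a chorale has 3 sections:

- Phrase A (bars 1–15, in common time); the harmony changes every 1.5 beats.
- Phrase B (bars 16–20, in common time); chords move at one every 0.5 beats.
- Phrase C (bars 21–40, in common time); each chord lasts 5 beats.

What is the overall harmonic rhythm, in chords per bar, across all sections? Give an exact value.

A: 15 × 4 = 60 beats ÷ 1.5 = 40 chords.
B: 5 × 4 = 20 beats ÷ 0.5 = 40 chords.
C: 20 × 4 = 80 beats ÷ 5 = 16 chords.
Overall: 96 chords over 40 bars → 96/40 = 2.4 chords per bar.

2.4 chords per bar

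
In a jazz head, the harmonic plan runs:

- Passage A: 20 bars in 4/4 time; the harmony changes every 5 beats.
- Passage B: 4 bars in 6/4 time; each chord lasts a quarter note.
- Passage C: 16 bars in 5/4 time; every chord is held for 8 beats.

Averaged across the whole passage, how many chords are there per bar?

A: 20 bars of 4 beats is 80 beats; at 5 beats each that's 16 chords.
B: 4 bars of 6 beats is 24 beats; at 1 beat each that's 24 chords.
C: 16 bars of 5 beats is 80 beats; at 8 beats each that's 10 chords.
Overall: 50 chords over 40 bars → 50/40 = 1.25 chords per bar.

1.25 chords per bar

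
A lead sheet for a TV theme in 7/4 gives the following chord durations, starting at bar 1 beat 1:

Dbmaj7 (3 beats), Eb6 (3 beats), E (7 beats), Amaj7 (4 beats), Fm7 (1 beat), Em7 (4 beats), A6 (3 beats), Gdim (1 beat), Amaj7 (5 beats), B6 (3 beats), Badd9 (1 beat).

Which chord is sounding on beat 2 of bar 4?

Beat 2 of bar 4 is beat (4−1)×7 + 2 = 23 overall.
Running totals: Dbmaj7 ends at 3, Eb6 ends at 6, E ends at 13, Amaj7 ends at 17, Fm7 ends at 18, Em7 ends at 22, A6 ends at 25.
Beat 23 falls within A6.

A6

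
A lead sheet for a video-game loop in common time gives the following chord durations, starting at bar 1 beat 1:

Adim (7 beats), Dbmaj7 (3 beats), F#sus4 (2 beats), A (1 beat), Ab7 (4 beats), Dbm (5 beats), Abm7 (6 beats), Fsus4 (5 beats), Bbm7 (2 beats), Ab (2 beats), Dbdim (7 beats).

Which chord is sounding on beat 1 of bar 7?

Beat 1 of bar 7 is beat (7−1)×4 + 1 = 25 overall.
Running totals: Adim ends at 7, Dbmaj7 ends at 10, F#sus4 ends at 12, A ends at 13, Ab7 ends at 17, Dbm ends at 22, Abm7 ends at 28.
Beat 25 falls within Abm7.

Abm7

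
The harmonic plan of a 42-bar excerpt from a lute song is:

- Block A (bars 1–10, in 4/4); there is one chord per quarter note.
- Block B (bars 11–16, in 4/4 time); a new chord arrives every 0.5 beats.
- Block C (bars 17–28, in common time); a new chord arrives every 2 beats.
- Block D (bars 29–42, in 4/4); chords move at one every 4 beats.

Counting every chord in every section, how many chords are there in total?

A: 10·4 = 40 beats, 40/1 = 40 chords.
B: 6·4 = 24 beats, 24/0.5 = 48 chords.
C: 12·4 = 48 beats, 48/2 = 24 chords.
D: 14·4 = 56 beats, 56/4 = 14 chords.
Total: 40 + 48 + 24 + 14 = 126.

126 chords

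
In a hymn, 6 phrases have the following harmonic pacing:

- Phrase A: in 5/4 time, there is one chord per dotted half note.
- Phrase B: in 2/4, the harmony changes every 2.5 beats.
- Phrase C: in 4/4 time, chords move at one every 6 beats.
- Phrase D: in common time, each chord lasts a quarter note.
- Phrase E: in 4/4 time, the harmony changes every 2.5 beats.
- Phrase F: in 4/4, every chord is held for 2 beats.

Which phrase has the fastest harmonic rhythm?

A: 5/3 = 5/3 chords/bar.
B: 2/2.5 = 0.8 chords/bar.
C: 4/6 = 2/3 chords/bar.
D: 4/1 = 4 chords/bar.
E: 4/2.5 = 1.6 chords/bar.
F: 4/2 = 2 chords/bar.
Fastest is D at 4 chords/bar.

Phrase D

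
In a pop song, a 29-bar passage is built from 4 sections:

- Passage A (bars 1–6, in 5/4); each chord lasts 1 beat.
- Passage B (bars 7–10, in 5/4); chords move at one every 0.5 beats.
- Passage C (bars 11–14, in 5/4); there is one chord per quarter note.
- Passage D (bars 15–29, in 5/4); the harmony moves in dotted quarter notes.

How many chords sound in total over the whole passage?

A: 6·5 = 30 beats, 30/1 = 30 chords.
B: 4·5 = 20 beats, 20/0.5 = 40 chords.
C: 4·5 = 20 beats, 20/1 = 20 chords.
D: 15·5 = 75 beats, 75/1.5 = 50 chords.
Total: 30 + 40 + 20 + 50 = 140.

140 chords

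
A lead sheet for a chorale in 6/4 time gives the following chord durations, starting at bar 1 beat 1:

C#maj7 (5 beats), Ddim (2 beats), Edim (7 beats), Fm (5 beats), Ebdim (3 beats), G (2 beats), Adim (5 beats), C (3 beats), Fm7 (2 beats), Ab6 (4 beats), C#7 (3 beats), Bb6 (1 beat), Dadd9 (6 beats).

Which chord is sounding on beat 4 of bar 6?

Beat 4 of bar 6 is beat (6−1)×6 + 4 = 34 overall.
Running totals: C#maj7 ends at 5, Ddim ends at 7, Edim ends at 14, Fm ends at 19, Ebdim ends at 22, G ends at 24, Adim ends at 29, C ends at 32, Fm7 ends at 34.
Beat 34 falls within Fm7.

Fm7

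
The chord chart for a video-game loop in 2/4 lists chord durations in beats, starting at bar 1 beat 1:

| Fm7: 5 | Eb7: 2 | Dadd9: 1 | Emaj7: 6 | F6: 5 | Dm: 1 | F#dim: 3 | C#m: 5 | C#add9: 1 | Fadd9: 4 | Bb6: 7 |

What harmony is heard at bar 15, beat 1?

Beat 1 of bar 15 is beat (15−1)×2 + 1 = 29 overall.
Running totals: Fm7 ends at 5, Eb7 ends at 7, Dadd9 ends at 8, Emaj7 ends at 14, F6 ends at 19, Dm ends at 20, F#dim ends at 23, C#m ends at 28, C#add9 ends at 29.
Beat 29 falls within C#add9.

C#add9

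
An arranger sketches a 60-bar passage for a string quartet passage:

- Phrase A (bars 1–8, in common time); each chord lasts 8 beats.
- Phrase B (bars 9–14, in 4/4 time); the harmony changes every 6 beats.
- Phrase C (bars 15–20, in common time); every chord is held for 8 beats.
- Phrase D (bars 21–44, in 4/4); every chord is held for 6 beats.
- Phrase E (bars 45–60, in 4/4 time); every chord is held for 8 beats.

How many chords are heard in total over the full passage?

A has 32 beats and chords last 8 each, so 4 chords.
B has 24 beats and chords last 6 each, so 4 chords.
C has 24 beats and chords last 8 each, so 3 chords.
D has 96 beats and chords last 6 each, so 16 chords.
E has 64 beats and chords last 8 each, so 8 chords.
Total: 4 + 4 + 3 + 16 + 8 = 35.

35 chords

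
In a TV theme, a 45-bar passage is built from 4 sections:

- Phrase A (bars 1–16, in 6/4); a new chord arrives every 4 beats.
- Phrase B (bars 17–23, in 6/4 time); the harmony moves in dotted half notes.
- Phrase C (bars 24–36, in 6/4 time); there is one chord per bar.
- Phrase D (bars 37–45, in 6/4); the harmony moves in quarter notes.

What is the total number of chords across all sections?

A: 16 bars × 6 beats = 96 beats; 4 beats/chord → 24 chords.
B: 7 bars × 6 beats = 42 beats; 3 beats/chord → 14 chords.
C: 13 bars × 6 beats = 78 beats; 6 beats/chord → 13 chords.
D: 9 bars × 6 beats = 54 beats; 1 beat/chord → 54 chords.
Total: 24 + 14 + 13 + 54 = 105.

105 chords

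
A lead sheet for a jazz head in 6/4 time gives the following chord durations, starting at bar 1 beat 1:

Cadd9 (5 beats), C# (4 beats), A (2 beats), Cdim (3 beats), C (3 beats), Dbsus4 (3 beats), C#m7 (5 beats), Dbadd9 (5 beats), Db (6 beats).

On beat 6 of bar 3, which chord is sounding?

Dbsus4

Beat 6 of bar 3 is beat (3−1)×6 + 6 = 18 overall.
Running totals: Cadd9 ends at 5, C# ends at 9, A ends at 11, Cdim ends at 14, C ends at 17, Dbsus4 ends at 20.
Beat 18 falls within Dbsus4.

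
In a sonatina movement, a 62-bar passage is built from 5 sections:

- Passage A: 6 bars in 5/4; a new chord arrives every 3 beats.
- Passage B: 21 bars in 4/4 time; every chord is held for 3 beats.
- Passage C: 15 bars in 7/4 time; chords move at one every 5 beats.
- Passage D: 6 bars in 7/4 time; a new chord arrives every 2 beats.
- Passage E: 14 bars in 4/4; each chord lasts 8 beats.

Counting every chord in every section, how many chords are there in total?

A: 6 bars × 5 beats = 30 beats; 3 beats/chord → 10 chords.
B: 21 bars × 4 beats = 84 beats; 3 beats/chord → 28 chords.
C: 15 bars × 7 beats = 105 beats; 5 beats/chord → 21 chords.
D: 6 bars × 7 beats = 42 beats; 2 beats/chord → 21 chords.
E: 14 bars × 4 beats = 56 beats; 8 beats/chord → 7 chords.
Total: 10 + 28 + 21 + 21 + 7 = 87.

87 chords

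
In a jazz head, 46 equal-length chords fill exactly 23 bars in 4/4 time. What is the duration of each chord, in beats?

23 bars × 4 beats/bar = 92 beats total.
92 beats ÷ 46 chords = 2 beats per chord.
(That is a half note.)

2 beats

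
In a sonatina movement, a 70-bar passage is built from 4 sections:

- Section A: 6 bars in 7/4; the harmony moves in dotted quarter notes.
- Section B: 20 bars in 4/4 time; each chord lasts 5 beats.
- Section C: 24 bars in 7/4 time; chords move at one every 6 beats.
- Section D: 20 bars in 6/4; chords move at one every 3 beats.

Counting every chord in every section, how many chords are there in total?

112 chords

A has 42 beats and chords last 1.5 each, so 28 chords.
B has 80 beats and chords last 5 each, so 16 chords.
C has 168 beats and chords last 6 each, so 28 chords.
D has 120 beats and chords last 3 each, so 40 chords.
Total: 28 + 16 + 28 + 40 = 112.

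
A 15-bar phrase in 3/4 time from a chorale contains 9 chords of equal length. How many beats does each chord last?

15 bars × 3 beats/bar = 45 beats total.
45 beats ÷ 9 chords = 5 beats per chord.

5 beats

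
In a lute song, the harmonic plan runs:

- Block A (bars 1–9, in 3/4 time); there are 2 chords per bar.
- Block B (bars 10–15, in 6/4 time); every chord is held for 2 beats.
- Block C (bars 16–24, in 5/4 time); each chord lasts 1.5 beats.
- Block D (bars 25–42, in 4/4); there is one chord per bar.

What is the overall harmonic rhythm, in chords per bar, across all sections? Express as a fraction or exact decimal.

2 chords per bar

A: 9 bars of 3 beats is 27 beats; at 1.5 beats each that's 18 chords.
B: 6 bars of 6 beats is 36 beats; at 2 beats each that's 18 chords.
C: 9 bars of 5 beats is 45 beats; at 1.5 beats each that's 30 chords.
D: 18 bars of 4 beats is 72 beats; at 4 beats each that's 18 chords.
Overall: 84 chords over 42 bars → 84/42 = 2 chords per bar.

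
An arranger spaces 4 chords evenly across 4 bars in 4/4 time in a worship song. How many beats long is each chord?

4 bars × 4 beats/bar = 16 beats total.
16 beats ÷ 4 chords = 4 beats per chord.
(That is a whole note.)

4 beats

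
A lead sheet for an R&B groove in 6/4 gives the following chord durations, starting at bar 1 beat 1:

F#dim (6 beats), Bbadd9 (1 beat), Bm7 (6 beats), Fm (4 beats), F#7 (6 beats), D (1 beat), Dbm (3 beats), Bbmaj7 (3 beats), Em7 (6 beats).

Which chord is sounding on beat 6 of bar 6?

Beat 6 of bar 6 is beat (6−1)×6 + 6 = 36 overall.
Running totals: F#dim ends at 6, Bbadd9 ends at 7, Bm7 ends at 13, Fm ends at 17, F#7 ends at 23, D ends at 24, Dbm ends at 27, Bbmaj7 ends at 30, Em7 ends at 36.
Beat 36 falls within Em7.

Em7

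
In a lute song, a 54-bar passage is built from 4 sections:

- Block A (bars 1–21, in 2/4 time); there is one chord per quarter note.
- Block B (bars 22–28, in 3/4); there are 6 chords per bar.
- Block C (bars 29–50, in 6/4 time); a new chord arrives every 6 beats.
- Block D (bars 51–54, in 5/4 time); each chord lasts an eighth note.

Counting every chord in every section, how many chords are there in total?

A: 21·2 = 42 beats, 42/1 = 42 chords.
B: 7·3 = 21 beats, 21/0.5 = 42 chords.
C: 22·6 = 132 beats, 132/6 = 22 chords.
D: 4·5 = 20 beats, 20/0.5 = 40 chords.
Total: 42 + 42 + 22 + 40 = 146.

146 chords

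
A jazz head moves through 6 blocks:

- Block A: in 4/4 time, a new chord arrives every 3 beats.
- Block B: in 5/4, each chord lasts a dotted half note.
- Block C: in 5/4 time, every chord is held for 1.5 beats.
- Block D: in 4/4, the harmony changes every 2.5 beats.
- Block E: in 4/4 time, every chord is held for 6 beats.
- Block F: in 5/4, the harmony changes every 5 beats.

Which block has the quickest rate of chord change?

A: each chord is 3 beats in 4/4, so 4/3 per bar.
B: each chord is 3 beats in 5/4, so 5/3 per bar.
C: each chord is 1.5 beats in 5/4, so 10/3 per bar.
D: each chord is 2.5 beats in 4/4, so 1.6 per bar.
E: each chord is 6 beats in 4/4, so 2/3 per bar.
F: each chord is 5 beats in 5/4, so 1 per bar.
Fastest is C at 10/3 chords/bar.

Block C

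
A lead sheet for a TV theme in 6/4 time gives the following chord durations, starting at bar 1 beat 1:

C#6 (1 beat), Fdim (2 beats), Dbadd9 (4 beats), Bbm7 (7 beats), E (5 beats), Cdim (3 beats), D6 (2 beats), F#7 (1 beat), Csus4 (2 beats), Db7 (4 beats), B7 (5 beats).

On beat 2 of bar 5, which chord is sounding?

Csus4

Beat 2 of bar 5 is beat (5−1)×6 + 2 = 26 overall.
Running totals: C#6 ends at 1, Fdim ends at 3, Dbadd9 ends at 7, Bbm7 ends at 14, E ends at 19, Cdim ends at 22, D6 ends at 24, F#7 ends at 25, Csus4 ends at 27.
Beat 26 falls within Csus4.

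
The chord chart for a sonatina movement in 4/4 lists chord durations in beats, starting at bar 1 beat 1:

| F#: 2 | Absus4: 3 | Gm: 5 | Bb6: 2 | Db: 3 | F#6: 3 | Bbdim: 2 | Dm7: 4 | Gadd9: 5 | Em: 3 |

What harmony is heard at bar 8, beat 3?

Em

Beat 3 of bar 8 is beat (8−1)×4 + 3 = 31 overall.
Running totals: F# ends at 2, Absus4 ends at 5, Gm ends at 10, Bb6 ends at 12, Db ends at 15, F#6 ends at 18, Bbdim ends at 20, Dm7 ends at 24, Gadd9 ends at 29, Em ends at 32.
Beat 31 falls within Em.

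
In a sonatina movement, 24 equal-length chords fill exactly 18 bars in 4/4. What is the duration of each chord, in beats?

18 bars × 4 beats/bar = 72 beats total.
72 beats ÷ 24 chords = 3 beats per chord.
(That is a dotted half note.)

3 beats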